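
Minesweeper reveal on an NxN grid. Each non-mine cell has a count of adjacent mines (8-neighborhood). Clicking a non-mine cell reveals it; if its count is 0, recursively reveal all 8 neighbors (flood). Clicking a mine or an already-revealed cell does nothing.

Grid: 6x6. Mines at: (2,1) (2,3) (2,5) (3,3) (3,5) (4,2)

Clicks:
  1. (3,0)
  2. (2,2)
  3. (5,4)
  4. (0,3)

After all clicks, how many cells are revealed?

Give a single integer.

Answer: 20

Derivation:
Click 1 (3,0) count=1: revealed 1 new [(3,0)] -> total=1
Click 2 (2,2) count=3: revealed 1 new [(2,2)] -> total=2
Click 3 (5,4) count=0: revealed 6 new [(4,3) (4,4) (4,5) (5,3) (5,4) (5,5)] -> total=8
Click 4 (0,3) count=0: revealed 12 new [(0,0) (0,1) (0,2) (0,3) (0,4) (0,5) (1,0) (1,1) (1,2) (1,3) (1,4) (1,5)] -> total=20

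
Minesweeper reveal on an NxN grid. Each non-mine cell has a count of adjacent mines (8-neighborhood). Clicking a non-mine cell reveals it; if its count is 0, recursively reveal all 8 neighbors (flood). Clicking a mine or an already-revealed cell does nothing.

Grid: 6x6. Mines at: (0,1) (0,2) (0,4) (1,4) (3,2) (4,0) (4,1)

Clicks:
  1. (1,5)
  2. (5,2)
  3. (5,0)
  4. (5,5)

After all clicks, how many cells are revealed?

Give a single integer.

Answer: 16

Derivation:
Click 1 (1,5) count=2: revealed 1 new [(1,5)] -> total=1
Click 2 (5,2) count=1: revealed 1 new [(5,2)] -> total=2
Click 3 (5,0) count=2: revealed 1 new [(5,0)] -> total=3
Click 4 (5,5) count=0: revealed 13 new [(2,3) (2,4) (2,5) (3,3) (3,4) (3,5) (4,2) (4,3) (4,4) (4,5) (5,3) (5,4) (5,5)] -> total=16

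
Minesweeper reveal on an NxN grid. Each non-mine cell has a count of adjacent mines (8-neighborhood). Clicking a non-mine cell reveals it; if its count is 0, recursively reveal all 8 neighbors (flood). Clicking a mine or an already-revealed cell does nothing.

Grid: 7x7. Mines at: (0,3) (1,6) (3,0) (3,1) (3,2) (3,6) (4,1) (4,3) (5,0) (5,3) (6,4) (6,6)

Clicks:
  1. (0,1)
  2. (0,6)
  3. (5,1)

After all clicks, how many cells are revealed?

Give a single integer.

Click 1 (0,1) count=0: revealed 9 new [(0,0) (0,1) (0,2) (1,0) (1,1) (1,2) (2,0) (2,1) (2,2)] -> total=9
Click 2 (0,6) count=1: revealed 1 new [(0,6)] -> total=10
Click 3 (5,1) count=2: revealed 1 new [(5,1)] -> total=11

Answer: 11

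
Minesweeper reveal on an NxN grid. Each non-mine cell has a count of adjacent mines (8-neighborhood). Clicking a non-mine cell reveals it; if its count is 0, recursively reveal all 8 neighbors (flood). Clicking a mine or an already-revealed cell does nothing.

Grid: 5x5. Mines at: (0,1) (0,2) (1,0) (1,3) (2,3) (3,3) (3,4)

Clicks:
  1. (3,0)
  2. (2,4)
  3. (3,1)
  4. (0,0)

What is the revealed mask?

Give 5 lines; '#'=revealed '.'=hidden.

Answer: #....
.....
###.#
###..
###..

Derivation:
Click 1 (3,0) count=0: revealed 9 new [(2,0) (2,1) (2,2) (3,0) (3,1) (3,2) (4,0) (4,1) (4,2)] -> total=9
Click 2 (2,4) count=4: revealed 1 new [(2,4)] -> total=10
Click 3 (3,1) count=0: revealed 0 new [(none)] -> total=10
Click 4 (0,0) count=2: revealed 1 new [(0,0)] -> total=11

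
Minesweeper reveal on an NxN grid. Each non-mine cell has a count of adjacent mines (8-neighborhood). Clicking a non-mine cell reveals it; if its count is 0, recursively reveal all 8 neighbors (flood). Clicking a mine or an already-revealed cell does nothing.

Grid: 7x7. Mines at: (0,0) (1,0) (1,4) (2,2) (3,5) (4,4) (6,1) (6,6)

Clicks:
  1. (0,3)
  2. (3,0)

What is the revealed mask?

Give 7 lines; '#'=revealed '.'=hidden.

Answer: ...#...
.......
##.....
####...
####...
####...
.......

Derivation:
Click 1 (0,3) count=1: revealed 1 new [(0,3)] -> total=1
Click 2 (3,0) count=0: revealed 14 new [(2,0) (2,1) (3,0) (3,1) (3,2) (3,3) (4,0) (4,1) (4,2) (4,3) (5,0) (5,1) (5,2) (5,3)] -> total=15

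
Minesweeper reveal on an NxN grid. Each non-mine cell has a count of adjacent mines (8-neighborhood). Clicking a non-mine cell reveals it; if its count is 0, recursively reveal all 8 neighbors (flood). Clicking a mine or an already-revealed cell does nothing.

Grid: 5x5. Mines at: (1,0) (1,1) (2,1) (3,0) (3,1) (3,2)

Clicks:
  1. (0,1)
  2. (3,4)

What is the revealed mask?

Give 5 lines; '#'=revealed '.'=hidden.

Answer: .####
..###
..###
...##
...##

Derivation:
Click 1 (0,1) count=2: revealed 1 new [(0,1)] -> total=1
Click 2 (3,4) count=0: revealed 13 new [(0,2) (0,3) (0,4) (1,2) (1,3) (1,4) (2,2) (2,3) (2,4) (3,3) (3,4) (4,3) (4,4)] -> total=14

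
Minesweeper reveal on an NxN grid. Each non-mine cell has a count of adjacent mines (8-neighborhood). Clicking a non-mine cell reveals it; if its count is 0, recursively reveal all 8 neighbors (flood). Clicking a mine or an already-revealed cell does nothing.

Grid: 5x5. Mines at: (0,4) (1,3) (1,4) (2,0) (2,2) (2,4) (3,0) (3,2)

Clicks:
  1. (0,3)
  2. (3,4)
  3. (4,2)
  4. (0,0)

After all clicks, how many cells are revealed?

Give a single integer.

Answer: 9

Derivation:
Click 1 (0,3) count=3: revealed 1 new [(0,3)] -> total=1
Click 2 (3,4) count=1: revealed 1 new [(3,4)] -> total=2
Click 3 (4,2) count=1: revealed 1 new [(4,2)] -> total=3
Click 4 (0,0) count=0: revealed 6 new [(0,0) (0,1) (0,2) (1,0) (1,1) (1,2)] -> total=9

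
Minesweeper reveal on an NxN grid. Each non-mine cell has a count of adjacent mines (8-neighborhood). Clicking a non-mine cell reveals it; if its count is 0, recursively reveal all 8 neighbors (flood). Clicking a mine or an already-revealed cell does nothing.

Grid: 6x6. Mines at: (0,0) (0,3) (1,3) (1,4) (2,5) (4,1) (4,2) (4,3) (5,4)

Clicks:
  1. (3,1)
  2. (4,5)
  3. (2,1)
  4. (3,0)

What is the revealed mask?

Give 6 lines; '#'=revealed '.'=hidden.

Click 1 (3,1) count=2: revealed 1 new [(3,1)] -> total=1
Click 2 (4,5) count=1: revealed 1 new [(4,5)] -> total=2
Click 3 (2,1) count=0: revealed 8 new [(1,0) (1,1) (1,2) (2,0) (2,1) (2,2) (3,0) (3,2)] -> total=10
Click 4 (3,0) count=1: revealed 0 new [(none)] -> total=10

Answer: ......
###...
###...
###...
.....#
......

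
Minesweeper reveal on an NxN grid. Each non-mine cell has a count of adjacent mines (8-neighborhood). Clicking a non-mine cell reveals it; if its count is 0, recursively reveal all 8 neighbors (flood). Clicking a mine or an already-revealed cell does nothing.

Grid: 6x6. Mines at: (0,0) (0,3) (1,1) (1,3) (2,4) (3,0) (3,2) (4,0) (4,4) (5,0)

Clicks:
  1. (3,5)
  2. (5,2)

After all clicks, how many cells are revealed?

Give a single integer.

Answer: 7

Derivation:
Click 1 (3,5) count=2: revealed 1 new [(3,5)] -> total=1
Click 2 (5,2) count=0: revealed 6 new [(4,1) (4,2) (4,3) (5,1) (5,2) (5,3)] -> total=7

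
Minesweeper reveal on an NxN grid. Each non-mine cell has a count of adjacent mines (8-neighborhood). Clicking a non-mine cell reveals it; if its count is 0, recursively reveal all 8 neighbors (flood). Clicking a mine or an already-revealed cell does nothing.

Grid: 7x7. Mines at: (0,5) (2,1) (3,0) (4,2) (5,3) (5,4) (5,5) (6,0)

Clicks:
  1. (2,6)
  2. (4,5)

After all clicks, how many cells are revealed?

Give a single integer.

Click 1 (2,6) count=0: revealed 26 new [(0,0) (0,1) (0,2) (0,3) (0,4) (1,0) (1,1) (1,2) (1,3) (1,4) (1,5) (1,6) (2,2) (2,3) (2,4) (2,5) (2,6) (3,2) (3,3) (3,4) (3,5) (3,6) (4,3) (4,4) (4,5) (4,6)] -> total=26
Click 2 (4,5) count=2: revealed 0 new [(none)] -> total=26

Answer: 26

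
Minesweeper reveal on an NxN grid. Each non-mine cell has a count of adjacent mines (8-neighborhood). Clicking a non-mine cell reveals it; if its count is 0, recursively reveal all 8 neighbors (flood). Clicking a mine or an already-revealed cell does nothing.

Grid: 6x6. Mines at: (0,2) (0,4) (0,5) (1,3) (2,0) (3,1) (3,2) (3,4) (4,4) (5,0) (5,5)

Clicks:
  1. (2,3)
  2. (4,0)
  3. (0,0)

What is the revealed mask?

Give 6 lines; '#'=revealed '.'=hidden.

Answer: ##....
##....
...#..
......
#.....
......

Derivation:
Click 1 (2,3) count=3: revealed 1 new [(2,3)] -> total=1
Click 2 (4,0) count=2: revealed 1 new [(4,0)] -> total=2
Click 3 (0,0) count=0: revealed 4 new [(0,0) (0,1) (1,0) (1,1)] -> total=6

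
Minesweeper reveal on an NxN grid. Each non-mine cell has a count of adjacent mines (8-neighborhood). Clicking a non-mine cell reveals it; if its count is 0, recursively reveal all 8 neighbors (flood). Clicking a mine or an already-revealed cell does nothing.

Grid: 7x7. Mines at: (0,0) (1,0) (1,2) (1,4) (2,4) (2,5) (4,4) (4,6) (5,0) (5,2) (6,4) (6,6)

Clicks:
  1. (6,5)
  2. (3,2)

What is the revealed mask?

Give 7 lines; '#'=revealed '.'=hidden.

Answer: .......
.......
####...
####...
####...
.......
.....#.

Derivation:
Click 1 (6,5) count=2: revealed 1 new [(6,5)] -> total=1
Click 2 (3,2) count=0: revealed 12 new [(2,0) (2,1) (2,2) (2,3) (3,0) (3,1) (3,2) (3,3) (4,0) (4,1) (4,2) (4,3)] -> total=13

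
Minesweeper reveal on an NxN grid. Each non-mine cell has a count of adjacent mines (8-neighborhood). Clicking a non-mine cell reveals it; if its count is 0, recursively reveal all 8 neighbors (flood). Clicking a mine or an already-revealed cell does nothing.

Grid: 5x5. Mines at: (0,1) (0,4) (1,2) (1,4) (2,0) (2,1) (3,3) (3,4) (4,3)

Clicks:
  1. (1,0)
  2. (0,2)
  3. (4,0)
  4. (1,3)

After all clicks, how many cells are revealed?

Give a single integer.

Answer: 9

Derivation:
Click 1 (1,0) count=3: revealed 1 new [(1,0)] -> total=1
Click 2 (0,2) count=2: revealed 1 new [(0,2)] -> total=2
Click 3 (4,0) count=0: revealed 6 new [(3,0) (3,1) (3,2) (4,0) (4,1) (4,2)] -> total=8
Click 4 (1,3) count=3: revealed 1 new [(1,3)] -> total=9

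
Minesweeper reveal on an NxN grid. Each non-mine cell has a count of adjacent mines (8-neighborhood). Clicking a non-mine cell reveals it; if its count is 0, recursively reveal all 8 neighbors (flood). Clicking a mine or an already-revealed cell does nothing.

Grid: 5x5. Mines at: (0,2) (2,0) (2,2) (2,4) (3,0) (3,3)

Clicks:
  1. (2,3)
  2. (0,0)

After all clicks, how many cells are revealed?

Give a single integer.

Answer: 5

Derivation:
Click 1 (2,3) count=3: revealed 1 new [(2,3)] -> total=1
Click 2 (0,0) count=0: revealed 4 new [(0,0) (0,1) (1,0) (1,1)] -> total=5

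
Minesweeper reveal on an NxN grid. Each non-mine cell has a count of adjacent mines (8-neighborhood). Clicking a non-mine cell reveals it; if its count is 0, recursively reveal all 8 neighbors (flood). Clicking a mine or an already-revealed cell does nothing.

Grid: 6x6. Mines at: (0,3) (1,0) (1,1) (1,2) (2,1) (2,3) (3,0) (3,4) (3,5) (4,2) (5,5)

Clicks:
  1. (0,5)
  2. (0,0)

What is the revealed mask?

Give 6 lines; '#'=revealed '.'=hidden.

Answer: #...##
....##
....##
......
......
......

Derivation:
Click 1 (0,5) count=0: revealed 6 new [(0,4) (0,5) (1,4) (1,5) (2,4) (2,5)] -> total=6
Click 2 (0,0) count=2: revealed 1 new [(0,0)] -> total=7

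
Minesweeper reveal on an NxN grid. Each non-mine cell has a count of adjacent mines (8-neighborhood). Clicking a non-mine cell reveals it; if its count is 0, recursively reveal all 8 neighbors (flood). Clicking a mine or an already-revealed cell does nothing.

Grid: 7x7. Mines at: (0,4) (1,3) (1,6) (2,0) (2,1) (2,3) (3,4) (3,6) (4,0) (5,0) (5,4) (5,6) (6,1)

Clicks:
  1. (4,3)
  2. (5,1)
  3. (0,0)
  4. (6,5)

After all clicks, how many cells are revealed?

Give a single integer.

Click 1 (4,3) count=2: revealed 1 new [(4,3)] -> total=1
Click 2 (5,1) count=3: revealed 1 new [(5,1)] -> total=2
Click 3 (0,0) count=0: revealed 6 new [(0,0) (0,1) (0,2) (1,0) (1,1) (1,2)] -> total=8
Click 4 (6,5) count=2: revealed 1 new [(6,5)] -> total=9

Answer: 9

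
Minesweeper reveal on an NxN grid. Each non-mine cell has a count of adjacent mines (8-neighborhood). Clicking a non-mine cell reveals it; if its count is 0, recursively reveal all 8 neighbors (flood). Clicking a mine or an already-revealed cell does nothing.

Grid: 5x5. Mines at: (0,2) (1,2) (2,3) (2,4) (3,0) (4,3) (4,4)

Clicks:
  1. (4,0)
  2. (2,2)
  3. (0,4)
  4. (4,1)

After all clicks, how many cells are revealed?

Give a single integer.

Answer: 7

Derivation:
Click 1 (4,0) count=1: revealed 1 new [(4,0)] -> total=1
Click 2 (2,2) count=2: revealed 1 new [(2,2)] -> total=2
Click 3 (0,4) count=0: revealed 4 new [(0,3) (0,4) (1,3) (1,4)] -> total=6
Click 4 (4,1) count=1: revealed 1 new [(4,1)] -> total=7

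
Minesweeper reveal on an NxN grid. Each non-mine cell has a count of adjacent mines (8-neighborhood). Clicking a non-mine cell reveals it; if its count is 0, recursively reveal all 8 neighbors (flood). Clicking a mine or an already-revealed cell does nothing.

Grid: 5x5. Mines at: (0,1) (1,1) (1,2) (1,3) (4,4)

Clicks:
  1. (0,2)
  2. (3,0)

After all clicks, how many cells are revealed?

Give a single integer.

Answer: 13

Derivation:
Click 1 (0,2) count=4: revealed 1 new [(0,2)] -> total=1
Click 2 (3,0) count=0: revealed 12 new [(2,0) (2,1) (2,2) (2,3) (3,0) (3,1) (3,2) (3,3) (4,0) (4,1) (4,2) (4,3)] -> total=13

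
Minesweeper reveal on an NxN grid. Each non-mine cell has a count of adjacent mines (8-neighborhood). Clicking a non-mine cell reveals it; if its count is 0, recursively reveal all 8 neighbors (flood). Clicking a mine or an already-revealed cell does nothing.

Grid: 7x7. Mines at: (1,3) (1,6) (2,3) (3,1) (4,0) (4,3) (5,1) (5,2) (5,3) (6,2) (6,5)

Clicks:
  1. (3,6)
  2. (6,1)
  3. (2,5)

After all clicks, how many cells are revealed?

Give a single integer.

Click 1 (3,6) count=0: revealed 12 new [(2,4) (2,5) (2,6) (3,4) (3,5) (3,6) (4,4) (4,5) (4,6) (5,4) (5,5) (5,6)] -> total=12
Click 2 (6,1) count=3: revealed 1 new [(6,1)] -> total=13
Click 3 (2,5) count=1: revealed 0 new [(none)] -> total=13

Answer: 13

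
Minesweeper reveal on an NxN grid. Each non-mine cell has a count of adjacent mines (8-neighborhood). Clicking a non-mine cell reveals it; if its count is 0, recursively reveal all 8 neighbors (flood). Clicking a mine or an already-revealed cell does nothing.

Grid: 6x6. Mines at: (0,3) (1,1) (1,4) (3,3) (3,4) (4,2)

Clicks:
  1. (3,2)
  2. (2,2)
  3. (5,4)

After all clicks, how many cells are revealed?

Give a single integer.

Answer: 8

Derivation:
Click 1 (3,2) count=2: revealed 1 new [(3,2)] -> total=1
Click 2 (2,2) count=2: revealed 1 new [(2,2)] -> total=2
Click 3 (5,4) count=0: revealed 6 new [(4,3) (4,4) (4,5) (5,3) (5,4) (5,5)] -> total=8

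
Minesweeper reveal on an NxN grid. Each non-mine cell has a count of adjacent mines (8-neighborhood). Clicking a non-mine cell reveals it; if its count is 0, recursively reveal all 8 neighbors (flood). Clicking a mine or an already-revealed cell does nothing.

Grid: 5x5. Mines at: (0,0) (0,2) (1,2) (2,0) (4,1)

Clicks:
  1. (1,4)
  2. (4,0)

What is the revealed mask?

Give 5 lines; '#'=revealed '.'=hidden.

Answer: ...##
...##
..###
..###
#.###

Derivation:
Click 1 (1,4) count=0: revealed 13 new [(0,3) (0,4) (1,3) (1,4) (2,2) (2,3) (2,4) (3,2) (3,3) (3,4) (4,2) (4,3) (4,4)] -> total=13
Click 2 (4,0) count=1: revealed 1 new [(4,0)] -> total=14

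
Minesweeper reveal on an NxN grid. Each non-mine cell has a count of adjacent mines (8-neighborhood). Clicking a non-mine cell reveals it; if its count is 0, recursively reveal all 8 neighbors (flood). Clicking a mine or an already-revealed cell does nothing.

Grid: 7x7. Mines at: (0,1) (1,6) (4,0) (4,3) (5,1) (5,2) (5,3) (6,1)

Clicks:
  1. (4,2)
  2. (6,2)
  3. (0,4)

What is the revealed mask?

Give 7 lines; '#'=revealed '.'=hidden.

Click 1 (4,2) count=4: revealed 1 new [(4,2)] -> total=1
Click 2 (6,2) count=4: revealed 1 new [(6,2)] -> total=2
Click 3 (0,4) count=0: revealed 33 new [(0,2) (0,3) (0,4) (0,5) (1,0) (1,1) (1,2) (1,3) (1,4) (1,5) (2,0) (2,1) (2,2) (2,3) (2,4) (2,5) (2,6) (3,0) (3,1) (3,2) (3,3) (3,4) (3,5) (3,6) (4,4) (4,5) (4,6) (5,4) (5,5) (5,6) (6,4) (6,5) (6,6)] -> total=35

Answer: ..####.
######.
#######
#######
..#.###
....###
..#.###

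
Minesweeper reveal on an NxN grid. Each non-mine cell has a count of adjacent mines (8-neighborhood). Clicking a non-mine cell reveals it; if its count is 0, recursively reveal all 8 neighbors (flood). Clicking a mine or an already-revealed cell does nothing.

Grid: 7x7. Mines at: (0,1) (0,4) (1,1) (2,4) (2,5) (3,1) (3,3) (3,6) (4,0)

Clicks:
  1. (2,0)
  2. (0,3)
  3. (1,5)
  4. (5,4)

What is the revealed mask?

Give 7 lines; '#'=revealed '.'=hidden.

Answer: ...#...
.....#.
#......
.......
.######
#######
#######

Derivation:
Click 1 (2,0) count=2: revealed 1 new [(2,0)] -> total=1
Click 2 (0,3) count=1: revealed 1 new [(0,3)] -> total=2
Click 3 (1,5) count=3: revealed 1 new [(1,5)] -> total=3
Click 4 (5,4) count=0: revealed 20 new [(4,1) (4,2) (4,3) (4,4) (4,5) (4,6) (5,0) (5,1) (5,2) (5,3) (5,4) (5,5) (5,6) (6,0) (6,1) (6,2) (6,3) (6,4) (6,5) (6,6)] -> total=23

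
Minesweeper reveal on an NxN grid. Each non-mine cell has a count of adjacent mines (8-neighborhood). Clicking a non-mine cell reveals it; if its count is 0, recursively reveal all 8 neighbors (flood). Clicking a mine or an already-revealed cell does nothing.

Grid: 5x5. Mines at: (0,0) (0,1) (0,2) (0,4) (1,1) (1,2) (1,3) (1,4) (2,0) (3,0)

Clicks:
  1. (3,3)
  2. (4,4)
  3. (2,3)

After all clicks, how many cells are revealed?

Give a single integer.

Answer: 12

Derivation:
Click 1 (3,3) count=0: revealed 12 new [(2,1) (2,2) (2,3) (2,4) (3,1) (3,2) (3,3) (3,4) (4,1) (4,2) (4,3) (4,4)] -> total=12
Click 2 (4,4) count=0: revealed 0 new [(none)] -> total=12
Click 3 (2,3) count=3: revealed 0 new [(none)] -> total=12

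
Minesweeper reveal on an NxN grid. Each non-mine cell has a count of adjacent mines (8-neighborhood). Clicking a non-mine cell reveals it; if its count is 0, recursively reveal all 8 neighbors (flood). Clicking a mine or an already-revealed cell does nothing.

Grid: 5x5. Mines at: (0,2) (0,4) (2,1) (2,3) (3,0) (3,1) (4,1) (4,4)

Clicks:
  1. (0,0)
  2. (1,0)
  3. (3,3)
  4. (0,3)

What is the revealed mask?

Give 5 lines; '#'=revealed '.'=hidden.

Answer: ##.#.
##...
.....
...#.
.....

Derivation:
Click 1 (0,0) count=0: revealed 4 new [(0,0) (0,1) (1,0) (1,1)] -> total=4
Click 2 (1,0) count=1: revealed 0 new [(none)] -> total=4
Click 3 (3,3) count=2: revealed 1 new [(3,3)] -> total=5
Click 4 (0,3) count=2: revealed 1 new [(0,3)] -> total=6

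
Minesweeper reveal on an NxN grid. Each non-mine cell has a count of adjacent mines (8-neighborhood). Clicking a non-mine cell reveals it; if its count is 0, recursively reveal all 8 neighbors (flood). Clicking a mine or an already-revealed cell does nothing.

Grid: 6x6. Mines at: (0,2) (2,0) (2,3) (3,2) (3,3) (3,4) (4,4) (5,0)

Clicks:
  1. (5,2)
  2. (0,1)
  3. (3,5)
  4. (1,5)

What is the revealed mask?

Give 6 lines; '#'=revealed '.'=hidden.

Click 1 (5,2) count=0: revealed 6 new [(4,1) (4,2) (4,3) (5,1) (5,2) (5,3)] -> total=6
Click 2 (0,1) count=1: revealed 1 new [(0,1)] -> total=7
Click 3 (3,5) count=2: revealed 1 new [(3,5)] -> total=8
Click 4 (1,5) count=0: revealed 8 new [(0,3) (0,4) (0,5) (1,3) (1,4) (1,5) (2,4) (2,5)] -> total=16

Answer: .#.###
...###
....##
.....#
.###..
.###..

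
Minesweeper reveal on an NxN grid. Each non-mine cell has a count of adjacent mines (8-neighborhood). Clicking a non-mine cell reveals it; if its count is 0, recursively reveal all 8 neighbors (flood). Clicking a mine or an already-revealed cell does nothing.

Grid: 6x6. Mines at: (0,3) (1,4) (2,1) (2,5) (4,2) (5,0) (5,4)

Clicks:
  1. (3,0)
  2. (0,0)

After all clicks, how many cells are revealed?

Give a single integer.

Answer: 7

Derivation:
Click 1 (3,0) count=1: revealed 1 new [(3,0)] -> total=1
Click 2 (0,0) count=0: revealed 6 new [(0,0) (0,1) (0,2) (1,0) (1,1) (1,2)] -> total=7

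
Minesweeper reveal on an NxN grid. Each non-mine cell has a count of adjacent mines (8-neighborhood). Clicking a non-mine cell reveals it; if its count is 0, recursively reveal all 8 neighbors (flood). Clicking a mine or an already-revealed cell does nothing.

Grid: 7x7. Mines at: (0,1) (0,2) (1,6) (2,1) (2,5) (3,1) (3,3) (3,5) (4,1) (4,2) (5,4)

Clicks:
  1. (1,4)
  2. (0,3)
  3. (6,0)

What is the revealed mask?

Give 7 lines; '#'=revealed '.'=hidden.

Click 1 (1,4) count=1: revealed 1 new [(1,4)] -> total=1
Click 2 (0,3) count=1: revealed 1 new [(0,3)] -> total=2
Click 3 (6,0) count=0: revealed 8 new [(5,0) (5,1) (5,2) (5,3) (6,0) (6,1) (6,2) (6,3)] -> total=10

Answer: ...#...
....#..
.......
.......
.......
####...
####...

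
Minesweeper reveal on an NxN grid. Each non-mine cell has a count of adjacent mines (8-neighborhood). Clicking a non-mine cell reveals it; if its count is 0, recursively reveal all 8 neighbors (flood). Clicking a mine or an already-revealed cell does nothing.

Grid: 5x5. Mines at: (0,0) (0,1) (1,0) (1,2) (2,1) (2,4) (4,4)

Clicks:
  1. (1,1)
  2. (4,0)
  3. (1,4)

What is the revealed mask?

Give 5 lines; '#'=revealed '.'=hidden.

Click 1 (1,1) count=5: revealed 1 new [(1,1)] -> total=1
Click 2 (4,0) count=0: revealed 8 new [(3,0) (3,1) (3,2) (3,3) (4,0) (4,1) (4,2) (4,3)] -> total=9
Click 3 (1,4) count=1: revealed 1 new [(1,4)] -> total=10

Answer: .....
.#..#
.....
####.
####.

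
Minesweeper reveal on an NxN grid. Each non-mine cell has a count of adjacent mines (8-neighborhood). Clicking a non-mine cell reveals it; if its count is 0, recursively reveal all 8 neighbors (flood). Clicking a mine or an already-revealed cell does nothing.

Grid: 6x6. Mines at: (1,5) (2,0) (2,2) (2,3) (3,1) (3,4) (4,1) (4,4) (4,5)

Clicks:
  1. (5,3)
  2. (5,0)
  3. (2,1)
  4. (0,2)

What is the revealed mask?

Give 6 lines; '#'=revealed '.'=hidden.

Click 1 (5,3) count=1: revealed 1 new [(5,3)] -> total=1
Click 2 (5,0) count=1: revealed 1 new [(5,0)] -> total=2
Click 3 (2,1) count=3: revealed 1 new [(2,1)] -> total=3
Click 4 (0,2) count=0: revealed 10 new [(0,0) (0,1) (0,2) (0,3) (0,4) (1,0) (1,1) (1,2) (1,3) (1,4)] -> total=13

Answer: #####.
#####.
.#....
......
......
#..#..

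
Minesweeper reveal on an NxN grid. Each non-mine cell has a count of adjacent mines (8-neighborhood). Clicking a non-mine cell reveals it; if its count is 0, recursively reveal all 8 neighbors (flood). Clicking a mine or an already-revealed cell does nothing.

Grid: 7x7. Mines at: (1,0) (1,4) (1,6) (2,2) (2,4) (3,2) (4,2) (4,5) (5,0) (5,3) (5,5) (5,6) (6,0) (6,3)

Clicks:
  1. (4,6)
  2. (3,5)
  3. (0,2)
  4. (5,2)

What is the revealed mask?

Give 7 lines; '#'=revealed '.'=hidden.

Click 1 (4,6) count=3: revealed 1 new [(4,6)] -> total=1
Click 2 (3,5) count=2: revealed 1 new [(3,5)] -> total=2
Click 3 (0,2) count=0: revealed 6 new [(0,1) (0,2) (0,3) (1,1) (1,2) (1,3)] -> total=8
Click 4 (5,2) count=3: revealed 1 new [(5,2)] -> total=9

Answer: .###...
.###...
.......
.....#.
......#
..#....
.......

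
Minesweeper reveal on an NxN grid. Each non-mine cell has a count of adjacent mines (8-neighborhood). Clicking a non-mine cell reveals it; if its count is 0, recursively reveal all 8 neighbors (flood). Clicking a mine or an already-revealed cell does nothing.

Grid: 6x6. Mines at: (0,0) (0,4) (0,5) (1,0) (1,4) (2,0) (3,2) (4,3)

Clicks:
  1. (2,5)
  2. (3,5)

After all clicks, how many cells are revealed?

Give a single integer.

Click 1 (2,5) count=1: revealed 1 new [(2,5)] -> total=1
Click 2 (3,5) count=0: revealed 7 new [(2,4) (3,4) (3,5) (4,4) (4,5) (5,4) (5,5)] -> total=8

Answer: 8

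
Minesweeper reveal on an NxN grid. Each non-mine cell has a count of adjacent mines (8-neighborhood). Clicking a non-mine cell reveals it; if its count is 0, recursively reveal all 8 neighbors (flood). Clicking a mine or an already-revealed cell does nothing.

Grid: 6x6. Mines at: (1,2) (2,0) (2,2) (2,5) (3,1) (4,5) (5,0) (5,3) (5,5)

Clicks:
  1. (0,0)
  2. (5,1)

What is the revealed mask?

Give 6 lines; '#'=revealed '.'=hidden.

Click 1 (0,0) count=0: revealed 4 new [(0,0) (0,1) (1,0) (1,1)] -> total=4
Click 2 (5,1) count=1: revealed 1 new [(5,1)] -> total=5

Answer: ##....
##....
......
......
......
.#....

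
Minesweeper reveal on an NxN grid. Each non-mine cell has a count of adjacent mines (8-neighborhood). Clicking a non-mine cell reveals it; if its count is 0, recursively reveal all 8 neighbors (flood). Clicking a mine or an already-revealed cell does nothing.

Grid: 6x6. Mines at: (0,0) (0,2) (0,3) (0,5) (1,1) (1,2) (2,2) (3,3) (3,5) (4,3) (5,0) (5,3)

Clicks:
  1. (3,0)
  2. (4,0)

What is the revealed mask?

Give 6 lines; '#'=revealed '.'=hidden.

Click 1 (3,0) count=0: revealed 6 new [(2,0) (2,1) (3,0) (3,1) (4,0) (4,1)] -> total=6
Click 2 (4,0) count=1: revealed 0 new [(none)] -> total=6

Answer: ......
......
##....
##....
##....
......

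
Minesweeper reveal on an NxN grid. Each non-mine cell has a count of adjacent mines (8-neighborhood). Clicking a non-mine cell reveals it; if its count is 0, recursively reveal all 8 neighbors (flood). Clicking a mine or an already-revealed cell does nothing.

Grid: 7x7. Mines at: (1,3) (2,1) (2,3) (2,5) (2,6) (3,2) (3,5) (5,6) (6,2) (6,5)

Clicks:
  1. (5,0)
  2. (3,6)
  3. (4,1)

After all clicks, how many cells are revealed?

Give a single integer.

Click 1 (5,0) count=0: revealed 8 new [(3,0) (3,1) (4,0) (4,1) (5,0) (5,1) (6,0) (6,1)] -> total=8
Click 2 (3,6) count=3: revealed 1 new [(3,6)] -> total=9
Click 3 (4,1) count=1: revealed 0 new [(none)] -> total=9

Answer: 9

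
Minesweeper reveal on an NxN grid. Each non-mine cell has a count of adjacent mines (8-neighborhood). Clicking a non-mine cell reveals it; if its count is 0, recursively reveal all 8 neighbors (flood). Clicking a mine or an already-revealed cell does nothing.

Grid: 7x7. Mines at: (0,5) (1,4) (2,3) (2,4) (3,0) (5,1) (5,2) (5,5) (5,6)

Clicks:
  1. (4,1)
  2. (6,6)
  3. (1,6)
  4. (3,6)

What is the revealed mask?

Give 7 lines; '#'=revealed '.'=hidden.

Click 1 (4,1) count=3: revealed 1 new [(4,1)] -> total=1
Click 2 (6,6) count=2: revealed 1 new [(6,6)] -> total=2
Click 3 (1,6) count=1: revealed 1 new [(1,6)] -> total=3
Click 4 (3,6) count=0: revealed 7 new [(1,5) (2,5) (2,6) (3,5) (3,6) (4,5) (4,6)] -> total=10

Answer: .......
.....##
.....##
.....##
.#...##
.......
......#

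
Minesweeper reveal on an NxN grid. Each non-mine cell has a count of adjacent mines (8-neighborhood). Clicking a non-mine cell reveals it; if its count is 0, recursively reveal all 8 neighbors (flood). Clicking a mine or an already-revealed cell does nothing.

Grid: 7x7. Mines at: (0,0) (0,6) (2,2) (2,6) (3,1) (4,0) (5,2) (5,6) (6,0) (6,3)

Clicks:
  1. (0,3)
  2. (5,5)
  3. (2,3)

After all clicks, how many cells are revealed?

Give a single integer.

Answer: 22

Derivation:
Click 1 (0,3) count=0: revealed 22 new [(0,1) (0,2) (0,3) (0,4) (0,5) (1,1) (1,2) (1,3) (1,4) (1,5) (2,3) (2,4) (2,5) (3,3) (3,4) (3,5) (4,3) (4,4) (4,5) (5,3) (5,4) (5,5)] -> total=22
Click 2 (5,5) count=1: revealed 0 new [(none)] -> total=22
Click 3 (2,3) count=1: revealed 0 new [(none)] -> total=22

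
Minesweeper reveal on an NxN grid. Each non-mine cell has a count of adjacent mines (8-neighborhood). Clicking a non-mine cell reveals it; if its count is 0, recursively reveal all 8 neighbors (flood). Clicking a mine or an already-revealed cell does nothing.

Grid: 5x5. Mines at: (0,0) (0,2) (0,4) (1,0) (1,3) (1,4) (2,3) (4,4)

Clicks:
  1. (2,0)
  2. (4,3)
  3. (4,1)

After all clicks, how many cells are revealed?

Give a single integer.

Click 1 (2,0) count=1: revealed 1 new [(2,0)] -> total=1
Click 2 (4,3) count=1: revealed 1 new [(4,3)] -> total=2
Click 3 (4,1) count=0: revealed 9 new [(2,1) (2,2) (3,0) (3,1) (3,2) (3,3) (4,0) (4,1) (4,2)] -> total=11

Answer: 11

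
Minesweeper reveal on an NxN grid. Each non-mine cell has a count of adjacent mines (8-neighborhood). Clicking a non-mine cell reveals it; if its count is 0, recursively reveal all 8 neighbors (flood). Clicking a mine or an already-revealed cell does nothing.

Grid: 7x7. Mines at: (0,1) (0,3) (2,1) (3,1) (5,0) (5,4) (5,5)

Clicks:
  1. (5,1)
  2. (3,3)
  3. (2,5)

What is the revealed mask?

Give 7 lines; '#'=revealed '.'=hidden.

Answer: ....###
..#####
..#####
..#####
..#####
.#.....
.......

Derivation:
Click 1 (5,1) count=1: revealed 1 new [(5,1)] -> total=1
Click 2 (3,3) count=0: revealed 23 new [(0,4) (0,5) (0,6) (1,2) (1,3) (1,4) (1,5) (1,6) (2,2) (2,3) (2,4) (2,5) (2,6) (3,2) (3,3) (3,4) (3,5) (3,6) (4,2) (4,3) (4,4) (4,5) (4,6)] -> total=24
Click 3 (2,5) count=0: revealed 0 new [(none)] -> total=24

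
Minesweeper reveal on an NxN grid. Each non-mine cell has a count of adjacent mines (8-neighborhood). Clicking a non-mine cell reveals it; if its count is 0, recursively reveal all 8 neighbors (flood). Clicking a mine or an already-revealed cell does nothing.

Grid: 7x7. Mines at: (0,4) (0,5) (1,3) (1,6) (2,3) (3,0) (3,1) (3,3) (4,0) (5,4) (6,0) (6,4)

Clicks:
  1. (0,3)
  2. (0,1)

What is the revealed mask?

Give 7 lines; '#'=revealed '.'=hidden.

Click 1 (0,3) count=2: revealed 1 new [(0,3)] -> total=1
Click 2 (0,1) count=0: revealed 9 new [(0,0) (0,1) (0,2) (1,0) (1,1) (1,2) (2,0) (2,1) (2,2)] -> total=10

Answer: ####...
###....
###....
.......
.......
.......
.......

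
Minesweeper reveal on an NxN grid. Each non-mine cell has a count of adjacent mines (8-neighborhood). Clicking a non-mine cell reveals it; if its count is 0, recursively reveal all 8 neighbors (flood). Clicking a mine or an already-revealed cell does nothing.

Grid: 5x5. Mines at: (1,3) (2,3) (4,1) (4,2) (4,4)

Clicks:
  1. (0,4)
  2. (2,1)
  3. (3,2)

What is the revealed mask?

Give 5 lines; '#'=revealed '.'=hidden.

Answer: ###.#
###..
###..
###..
.....

Derivation:
Click 1 (0,4) count=1: revealed 1 new [(0,4)] -> total=1
Click 2 (2,1) count=0: revealed 12 new [(0,0) (0,1) (0,2) (1,0) (1,1) (1,2) (2,0) (2,1) (2,2) (3,0) (3,1) (3,2)] -> total=13
Click 3 (3,2) count=3: revealed 0 new [(none)] -> total=13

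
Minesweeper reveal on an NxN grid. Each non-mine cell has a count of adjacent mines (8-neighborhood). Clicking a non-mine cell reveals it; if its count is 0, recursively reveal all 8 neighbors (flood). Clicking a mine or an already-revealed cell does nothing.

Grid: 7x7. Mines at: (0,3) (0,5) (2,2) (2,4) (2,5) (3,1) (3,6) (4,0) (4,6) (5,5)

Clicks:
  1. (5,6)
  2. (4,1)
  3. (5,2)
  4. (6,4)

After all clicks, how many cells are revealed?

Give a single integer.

Click 1 (5,6) count=2: revealed 1 new [(5,6)] -> total=1
Click 2 (4,1) count=2: revealed 1 new [(4,1)] -> total=2
Click 3 (5,2) count=0: revealed 16 new [(3,2) (3,3) (3,4) (4,2) (4,3) (4,4) (5,0) (5,1) (5,2) (5,3) (5,4) (6,0) (6,1) (6,2) (6,3) (6,4)] -> total=18
Click 4 (6,4) count=1: revealed 0 new [(none)] -> total=18

Answer: 18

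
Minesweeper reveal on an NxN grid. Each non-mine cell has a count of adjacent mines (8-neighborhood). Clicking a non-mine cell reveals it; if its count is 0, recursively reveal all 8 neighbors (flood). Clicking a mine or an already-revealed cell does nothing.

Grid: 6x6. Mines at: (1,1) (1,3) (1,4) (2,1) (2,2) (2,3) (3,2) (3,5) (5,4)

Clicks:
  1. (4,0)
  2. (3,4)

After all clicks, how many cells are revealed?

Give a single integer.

Answer: 11

Derivation:
Click 1 (4,0) count=0: revealed 10 new [(3,0) (3,1) (4,0) (4,1) (4,2) (4,3) (5,0) (5,1) (5,2) (5,3)] -> total=10
Click 2 (3,4) count=2: revealed 1 new [(3,4)] -> total=11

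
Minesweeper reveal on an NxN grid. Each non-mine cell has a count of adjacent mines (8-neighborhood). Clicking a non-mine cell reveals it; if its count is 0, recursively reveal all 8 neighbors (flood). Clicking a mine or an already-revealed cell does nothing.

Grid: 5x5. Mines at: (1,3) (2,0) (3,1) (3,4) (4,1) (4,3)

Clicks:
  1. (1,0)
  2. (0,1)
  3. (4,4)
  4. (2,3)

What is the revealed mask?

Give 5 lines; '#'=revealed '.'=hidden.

Click 1 (1,0) count=1: revealed 1 new [(1,0)] -> total=1
Click 2 (0,1) count=0: revealed 5 new [(0,0) (0,1) (0,2) (1,1) (1,2)] -> total=6
Click 3 (4,4) count=2: revealed 1 new [(4,4)] -> total=7
Click 4 (2,3) count=2: revealed 1 new [(2,3)] -> total=8

Answer: ###..
###..
...#.
.....
....#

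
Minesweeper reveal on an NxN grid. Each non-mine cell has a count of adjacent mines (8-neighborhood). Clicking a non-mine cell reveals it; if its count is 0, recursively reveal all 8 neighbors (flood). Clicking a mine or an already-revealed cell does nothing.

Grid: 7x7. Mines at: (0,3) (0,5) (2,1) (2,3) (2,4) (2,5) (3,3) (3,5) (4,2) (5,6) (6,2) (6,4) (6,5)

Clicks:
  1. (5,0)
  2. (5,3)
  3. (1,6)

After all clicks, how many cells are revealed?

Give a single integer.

Answer: 10

Derivation:
Click 1 (5,0) count=0: revealed 8 new [(3,0) (3,1) (4,0) (4,1) (5,0) (5,1) (6,0) (6,1)] -> total=8
Click 2 (5,3) count=3: revealed 1 new [(5,3)] -> total=9
Click 3 (1,6) count=2: revealed 1 new [(1,6)] -> total=10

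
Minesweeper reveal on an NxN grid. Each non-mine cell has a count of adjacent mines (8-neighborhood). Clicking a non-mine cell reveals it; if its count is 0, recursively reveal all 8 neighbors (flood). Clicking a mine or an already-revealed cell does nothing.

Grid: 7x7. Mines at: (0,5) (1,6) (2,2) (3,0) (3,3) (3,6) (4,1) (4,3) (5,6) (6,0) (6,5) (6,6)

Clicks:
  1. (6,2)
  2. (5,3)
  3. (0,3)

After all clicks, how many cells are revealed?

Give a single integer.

Click 1 (6,2) count=0: revealed 8 new [(5,1) (5,2) (5,3) (5,4) (6,1) (6,2) (6,3) (6,4)] -> total=8
Click 2 (5,3) count=1: revealed 0 new [(none)] -> total=8
Click 3 (0,3) count=0: revealed 12 new [(0,0) (0,1) (0,2) (0,3) (0,4) (1,0) (1,1) (1,2) (1,3) (1,4) (2,0) (2,1)] -> total=20

Answer: 20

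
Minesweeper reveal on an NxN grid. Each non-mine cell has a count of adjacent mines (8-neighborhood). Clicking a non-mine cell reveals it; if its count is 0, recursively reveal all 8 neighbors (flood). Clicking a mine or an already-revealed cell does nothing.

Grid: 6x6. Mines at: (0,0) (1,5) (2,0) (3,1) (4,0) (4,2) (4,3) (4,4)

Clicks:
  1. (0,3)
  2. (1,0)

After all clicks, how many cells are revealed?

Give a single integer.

Answer: 16

Derivation:
Click 1 (0,3) count=0: revealed 15 new [(0,1) (0,2) (0,3) (0,4) (1,1) (1,2) (1,3) (1,4) (2,1) (2,2) (2,3) (2,4) (3,2) (3,3) (3,4)] -> total=15
Click 2 (1,0) count=2: revealed 1 new [(1,0)] -> total=16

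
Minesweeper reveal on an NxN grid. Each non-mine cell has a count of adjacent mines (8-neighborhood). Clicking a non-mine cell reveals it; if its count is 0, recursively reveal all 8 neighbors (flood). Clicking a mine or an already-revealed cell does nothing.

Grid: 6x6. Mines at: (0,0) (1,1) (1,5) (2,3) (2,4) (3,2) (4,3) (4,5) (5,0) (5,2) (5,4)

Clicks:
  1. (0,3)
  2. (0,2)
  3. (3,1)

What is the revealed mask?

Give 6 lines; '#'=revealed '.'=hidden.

Answer: ..###.
..###.
......
.#....
......
......

Derivation:
Click 1 (0,3) count=0: revealed 6 new [(0,2) (0,3) (0,4) (1,2) (1,3) (1,4)] -> total=6
Click 2 (0,2) count=1: revealed 0 new [(none)] -> total=6
Click 3 (3,1) count=1: revealed 1 new [(3,1)] -> total=7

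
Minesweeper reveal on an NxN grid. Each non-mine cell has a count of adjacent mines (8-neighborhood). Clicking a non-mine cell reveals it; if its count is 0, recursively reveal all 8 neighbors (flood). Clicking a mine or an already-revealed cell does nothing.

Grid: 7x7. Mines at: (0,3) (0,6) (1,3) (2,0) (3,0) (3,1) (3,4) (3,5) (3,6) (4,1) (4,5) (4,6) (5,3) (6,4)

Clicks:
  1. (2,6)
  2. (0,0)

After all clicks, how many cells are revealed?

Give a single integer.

Click 1 (2,6) count=2: revealed 1 new [(2,6)] -> total=1
Click 2 (0,0) count=0: revealed 6 new [(0,0) (0,1) (0,2) (1,0) (1,1) (1,2)] -> total=7

Answer: 7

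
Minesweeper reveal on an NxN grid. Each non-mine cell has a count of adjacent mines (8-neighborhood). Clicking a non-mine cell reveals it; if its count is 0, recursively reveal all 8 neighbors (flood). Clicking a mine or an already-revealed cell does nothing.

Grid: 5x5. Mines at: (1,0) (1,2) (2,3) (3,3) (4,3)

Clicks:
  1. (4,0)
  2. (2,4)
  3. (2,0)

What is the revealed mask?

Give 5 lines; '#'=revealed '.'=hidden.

Answer: .....
.....
###.#
###..
###..

Derivation:
Click 1 (4,0) count=0: revealed 9 new [(2,0) (2,1) (2,2) (3,0) (3,1) (3,2) (4,0) (4,1) (4,2)] -> total=9
Click 2 (2,4) count=2: revealed 1 new [(2,4)] -> total=10
Click 3 (2,0) count=1: revealed 0 new [(none)] -> total=10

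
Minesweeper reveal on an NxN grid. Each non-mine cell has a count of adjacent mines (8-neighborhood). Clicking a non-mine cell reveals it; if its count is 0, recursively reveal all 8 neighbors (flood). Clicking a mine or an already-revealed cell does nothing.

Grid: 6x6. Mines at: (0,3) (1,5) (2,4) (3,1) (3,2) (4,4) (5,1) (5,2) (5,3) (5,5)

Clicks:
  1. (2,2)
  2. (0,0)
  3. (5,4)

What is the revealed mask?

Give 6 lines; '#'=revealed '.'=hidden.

Answer: ###...
###...
###...
......
......
....#.

Derivation:
Click 1 (2,2) count=2: revealed 1 new [(2,2)] -> total=1
Click 2 (0,0) count=0: revealed 8 new [(0,0) (0,1) (0,2) (1,0) (1,1) (1,2) (2,0) (2,1)] -> total=9
Click 3 (5,4) count=3: revealed 1 new [(5,4)] -> total=10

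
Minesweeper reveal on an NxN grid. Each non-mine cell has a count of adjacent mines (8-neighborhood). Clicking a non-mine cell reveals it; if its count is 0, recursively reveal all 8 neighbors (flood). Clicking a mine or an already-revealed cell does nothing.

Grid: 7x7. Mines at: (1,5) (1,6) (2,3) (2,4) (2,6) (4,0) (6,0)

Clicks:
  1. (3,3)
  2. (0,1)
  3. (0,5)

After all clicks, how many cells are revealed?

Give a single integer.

Click 1 (3,3) count=2: revealed 1 new [(3,3)] -> total=1
Click 2 (0,1) count=0: revealed 16 new [(0,0) (0,1) (0,2) (0,3) (0,4) (1,0) (1,1) (1,2) (1,3) (1,4) (2,0) (2,1) (2,2) (3,0) (3,1) (3,2)] -> total=17
Click 3 (0,5) count=2: revealed 1 new [(0,5)] -> total=18

Answer: 18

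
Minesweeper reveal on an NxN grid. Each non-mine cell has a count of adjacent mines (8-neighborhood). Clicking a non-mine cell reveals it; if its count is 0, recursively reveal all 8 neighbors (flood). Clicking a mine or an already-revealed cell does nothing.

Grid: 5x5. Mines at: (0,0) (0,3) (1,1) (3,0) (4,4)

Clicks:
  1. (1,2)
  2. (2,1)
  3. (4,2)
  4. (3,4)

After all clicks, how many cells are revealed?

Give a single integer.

Answer: 14

Derivation:
Click 1 (1,2) count=2: revealed 1 new [(1,2)] -> total=1
Click 2 (2,1) count=2: revealed 1 new [(2,1)] -> total=2
Click 3 (4,2) count=0: revealed 12 new [(1,3) (1,4) (2,2) (2,3) (2,4) (3,1) (3,2) (3,3) (3,4) (4,1) (4,2) (4,3)] -> total=14
Click 4 (3,4) count=1: revealed 0 new [(none)] -> total=14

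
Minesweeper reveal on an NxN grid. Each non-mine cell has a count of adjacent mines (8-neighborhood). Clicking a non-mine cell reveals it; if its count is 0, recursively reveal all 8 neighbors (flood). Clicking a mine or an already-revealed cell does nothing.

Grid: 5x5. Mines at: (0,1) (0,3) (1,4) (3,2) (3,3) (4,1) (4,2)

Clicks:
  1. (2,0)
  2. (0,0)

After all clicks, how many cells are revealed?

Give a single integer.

Click 1 (2,0) count=0: revealed 6 new [(1,0) (1,1) (2,0) (2,1) (3,0) (3,1)] -> total=6
Click 2 (0,0) count=1: revealed 1 new [(0,0)] -> total=7

Answer: 7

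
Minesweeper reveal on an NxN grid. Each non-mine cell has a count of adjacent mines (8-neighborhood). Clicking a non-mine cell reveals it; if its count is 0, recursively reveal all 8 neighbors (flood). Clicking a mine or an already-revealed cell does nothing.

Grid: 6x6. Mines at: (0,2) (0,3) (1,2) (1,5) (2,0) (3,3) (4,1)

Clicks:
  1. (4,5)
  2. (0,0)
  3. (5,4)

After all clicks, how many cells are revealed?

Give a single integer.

Answer: 16

Derivation:
Click 1 (4,5) count=0: revealed 12 new [(2,4) (2,5) (3,4) (3,5) (4,2) (4,3) (4,4) (4,5) (5,2) (5,3) (5,4) (5,5)] -> total=12
Click 2 (0,0) count=0: revealed 4 new [(0,0) (0,1) (1,0) (1,1)] -> total=16
Click 3 (5,4) count=0: revealed 0 new [(none)] -> total=16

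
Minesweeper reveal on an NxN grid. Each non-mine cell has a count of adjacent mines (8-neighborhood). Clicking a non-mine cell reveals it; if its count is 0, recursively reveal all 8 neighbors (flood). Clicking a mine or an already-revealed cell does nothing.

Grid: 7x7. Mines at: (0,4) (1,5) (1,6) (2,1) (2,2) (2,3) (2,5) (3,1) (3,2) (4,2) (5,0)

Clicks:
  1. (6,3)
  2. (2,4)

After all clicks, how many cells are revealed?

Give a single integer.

Click 1 (6,3) count=0: revealed 20 new [(3,3) (3,4) (3,5) (3,6) (4,3) (4,4) (4,5) (4,6) (5,1) (5,2) (5,3) (5,4) (5,5) (5,6) (6,1) (6,2) (6,3) (6,4) (6,5) (6,6)] -> total=20
Click 2 (2,4) count=3: revealed 1 new [(2,4)] -> total=21

Answer: 21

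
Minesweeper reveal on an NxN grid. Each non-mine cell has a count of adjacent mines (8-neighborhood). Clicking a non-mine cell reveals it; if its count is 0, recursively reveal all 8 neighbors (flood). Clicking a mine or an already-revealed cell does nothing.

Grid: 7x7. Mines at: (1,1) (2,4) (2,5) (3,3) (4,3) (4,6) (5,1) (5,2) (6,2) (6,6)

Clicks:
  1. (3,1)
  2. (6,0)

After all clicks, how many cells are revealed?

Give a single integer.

Answer: 10

Derivation:
Click 1 (3,1) count=0: revealed 9 new [(2,0) (2,1) (2,2) (3,0) (3,1) (3,2) (4,0) (4,1) (4,2)] -> total=9
Click 2 (6,0) count=1: revealed 1 new [(6,0)] -> total=10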